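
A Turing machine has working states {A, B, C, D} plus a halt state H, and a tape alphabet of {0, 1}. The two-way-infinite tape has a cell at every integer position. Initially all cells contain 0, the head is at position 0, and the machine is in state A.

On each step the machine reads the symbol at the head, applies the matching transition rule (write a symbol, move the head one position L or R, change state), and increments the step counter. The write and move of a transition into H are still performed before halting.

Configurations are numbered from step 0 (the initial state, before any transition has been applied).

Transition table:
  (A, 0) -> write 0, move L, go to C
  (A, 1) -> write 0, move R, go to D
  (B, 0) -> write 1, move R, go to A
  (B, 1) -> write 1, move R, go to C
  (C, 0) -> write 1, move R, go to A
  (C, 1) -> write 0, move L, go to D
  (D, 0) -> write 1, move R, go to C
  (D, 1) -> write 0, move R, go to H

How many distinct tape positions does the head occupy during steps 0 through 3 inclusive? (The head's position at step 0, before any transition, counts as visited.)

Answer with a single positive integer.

Answer: 2

Derivation:
Step 1: in state A at pos 0, read 0 -> (A,0)->write 0,move L,goto C. Now: state=C, head=-1, tape[-2..1]=0000 (head:  ^)
Step 2: in state C at pos -1, read 0 -> (C,0)->write 1,move R,goto A. Now: state=A, head=0, tape[-2..1]=0100 (head:   ^)
Step 3: in state A at pos 0, read 0 -> (A,0)->write 0,move L,goto C. Now: state=C, head=-1, tape[-2..1]=0100 (head:  ^)
Head positions at steps 0..3: starting at 0, distinct positions visited = {-1, 0} -> 2 position(s)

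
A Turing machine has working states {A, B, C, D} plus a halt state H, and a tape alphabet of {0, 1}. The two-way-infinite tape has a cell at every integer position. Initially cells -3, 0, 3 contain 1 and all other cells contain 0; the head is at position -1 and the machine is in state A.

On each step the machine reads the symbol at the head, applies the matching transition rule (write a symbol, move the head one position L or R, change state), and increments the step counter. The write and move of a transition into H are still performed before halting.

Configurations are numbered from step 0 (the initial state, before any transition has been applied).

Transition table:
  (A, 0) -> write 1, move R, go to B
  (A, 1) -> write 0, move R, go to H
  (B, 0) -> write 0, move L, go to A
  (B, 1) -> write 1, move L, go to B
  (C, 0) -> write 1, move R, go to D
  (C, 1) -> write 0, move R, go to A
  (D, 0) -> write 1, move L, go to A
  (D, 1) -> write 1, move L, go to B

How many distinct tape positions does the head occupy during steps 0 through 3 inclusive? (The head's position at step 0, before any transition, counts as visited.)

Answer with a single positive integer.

Answer: 3

Derivation:
Step 1: in state A at pos -1, read 0 -> (A,0)->write 1,move R,goto B. Now: state=B, head=0, tape[-4..4]=010110010 (head:     ^)
Step 2: in state B at pos 0, read 1 -> (B,1)->write 1,move L,goto B. Now: state=B, head=-1, tape[-4..4]=010110010 (head:    ^)
Step 3: in state B at pos -1, read 1 -> (B,1)->write 1,move L,goto B. Now: state=B, head=-2, tape[-4..4]=010110010 (head:   ^)
Head positions at steps 0..3: starting at -1, distinct positions visited = {-2, -1, 0} -> 3 position(s)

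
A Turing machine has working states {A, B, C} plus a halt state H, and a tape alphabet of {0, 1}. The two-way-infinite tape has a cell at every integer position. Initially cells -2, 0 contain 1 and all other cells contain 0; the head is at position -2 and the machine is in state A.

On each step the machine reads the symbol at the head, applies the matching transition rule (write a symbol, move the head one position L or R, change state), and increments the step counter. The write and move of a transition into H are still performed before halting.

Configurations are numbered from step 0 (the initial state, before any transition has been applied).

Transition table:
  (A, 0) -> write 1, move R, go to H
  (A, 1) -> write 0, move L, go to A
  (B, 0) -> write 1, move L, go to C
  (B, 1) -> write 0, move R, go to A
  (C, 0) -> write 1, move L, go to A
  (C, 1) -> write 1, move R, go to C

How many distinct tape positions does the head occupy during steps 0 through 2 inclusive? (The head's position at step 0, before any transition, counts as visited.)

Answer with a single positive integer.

Answer: 2

Derivation:
Step 1: in state A at pos -2, read 1 -> (A,1)->write 0,move L,goto A. Now: state=A, head=-3, tape[-4..1]=000010 (head:  ^)
Step 2: in state A at pos -3, read 0 -> (A,0)->write 1,move R,goto H. Now: state=H, head=-2, tape[-4..1]=010010 (head:   ^)
Head positions at steps 0..2: starting at -2, distinct positions visited = {-3, -2} -> 2 position(s)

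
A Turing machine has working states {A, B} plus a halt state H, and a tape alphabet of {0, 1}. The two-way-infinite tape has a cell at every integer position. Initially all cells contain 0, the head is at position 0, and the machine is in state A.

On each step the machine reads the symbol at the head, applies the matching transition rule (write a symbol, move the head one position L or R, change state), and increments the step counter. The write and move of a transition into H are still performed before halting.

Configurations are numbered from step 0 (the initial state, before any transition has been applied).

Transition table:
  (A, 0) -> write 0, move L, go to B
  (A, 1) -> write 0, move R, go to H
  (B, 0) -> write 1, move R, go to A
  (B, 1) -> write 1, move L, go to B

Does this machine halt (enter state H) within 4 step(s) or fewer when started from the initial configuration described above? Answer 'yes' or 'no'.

Step 1: in state A at pos 0, read 0 -> (A,0)->write 0,move L,goto B. Now: state=B, head=-1, tape[-2..1]=0000 (head:  ^)
Step 2: in state B at pos -1, read 0 -> (B,0)->write 1,move R,goto A. Now: state=A, head=0, tape[-2..1]=0100 (head:   ^)
Step 3: in state A at pos 0, read 0 -> (A,0)->write 0,move L,goto B. Now: state=B, head=-1, tape[-2..1]=0100 (head:  ^)
Step 4: in state B at pos -1, read 1 -> (B,1)->write 1,move L,goto B. Now: state=B, head=-2, tape[-3..1]=00100 (head:  ^)
After 4 step(s): state = B (not H) -> not halted within 4 -> no

Answer: no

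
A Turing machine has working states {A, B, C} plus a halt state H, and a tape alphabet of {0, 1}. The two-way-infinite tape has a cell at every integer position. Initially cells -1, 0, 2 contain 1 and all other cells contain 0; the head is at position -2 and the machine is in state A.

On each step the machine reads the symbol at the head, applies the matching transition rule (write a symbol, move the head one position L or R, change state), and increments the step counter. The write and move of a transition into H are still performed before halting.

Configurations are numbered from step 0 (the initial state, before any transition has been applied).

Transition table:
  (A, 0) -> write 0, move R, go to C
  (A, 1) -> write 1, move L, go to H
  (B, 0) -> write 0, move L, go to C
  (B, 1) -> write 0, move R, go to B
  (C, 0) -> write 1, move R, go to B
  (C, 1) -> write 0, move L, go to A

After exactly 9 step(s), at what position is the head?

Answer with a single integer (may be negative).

Answer: -1

Derivation:
Step 1: in state A at pos -2, read 0 -> (A,0)->write 0,move R,goto C. Now: state=C, head=-1, tape[-3..3]=0011010 (head:   ^)
Step 2: in state C at pos -1, read 1 -> (C,1)->write 0,move L,goto A. Now: state=A, head=-2, tape[-3..3]=0001010 (head:  ^)
Step 3: in state A at pos -2, read 0 -> (A,0)->write 0,move R,goto C. Now: state=C, head=-1, tape[-3..3]=0001010 (head:   ^)
Step 4: in state C at pos -1, read 0 -> (C,0)->write 1,move R,goto B. Now: state=B, head=0, tape[-3..3]=0011010 (head:    ^)
Step 5: in state B at pos 0, read 1 -> (B,1)->write 0,move R,goto B. Now: state=B, head=1, tape[-3..3]=0010010 (head:     ^)
Step 6: in state B at pos 1, read 0 -> (B,0)->write 0,move L,goto C. Now: state=C, head=0, tape[-3..3]=0010010 (head:    ^)
Step 7: in state C at pos 0, read 0 -> (C,0)->write 1,move R,goto B. Now: state=B, head=1, tape[-3..3]=0011010 (head:     ^)
Step 8: in state B at pos 1, read 0 -> (B,0)->write 0,move L,goto C. Now: state=C, head=0, tape[-3..3]=0011010 (head:    ^)
Step 9: in state C at pos 0, read 1 -> (C,1)->write 0,move L,goto A. Now: state=A, head=-1, tape[-3..3]=0010010 (head:   ^)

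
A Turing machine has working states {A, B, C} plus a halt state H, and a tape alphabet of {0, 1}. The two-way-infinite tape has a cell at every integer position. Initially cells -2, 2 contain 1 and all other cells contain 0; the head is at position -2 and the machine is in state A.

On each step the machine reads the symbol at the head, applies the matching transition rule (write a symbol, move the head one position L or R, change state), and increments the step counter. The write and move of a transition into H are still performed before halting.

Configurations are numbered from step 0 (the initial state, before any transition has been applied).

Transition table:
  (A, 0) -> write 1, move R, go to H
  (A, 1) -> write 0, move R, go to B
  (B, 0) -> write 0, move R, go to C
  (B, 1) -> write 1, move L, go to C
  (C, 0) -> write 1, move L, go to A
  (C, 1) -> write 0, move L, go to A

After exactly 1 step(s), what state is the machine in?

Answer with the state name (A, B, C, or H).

Answer: B

Derivation:
Step 1: in state A at pos -2, read 1 -> (A,1)->write 0,move R,goto B. Now: state=B, head=-1, tape[-3..3]=0000010 (head:   ^)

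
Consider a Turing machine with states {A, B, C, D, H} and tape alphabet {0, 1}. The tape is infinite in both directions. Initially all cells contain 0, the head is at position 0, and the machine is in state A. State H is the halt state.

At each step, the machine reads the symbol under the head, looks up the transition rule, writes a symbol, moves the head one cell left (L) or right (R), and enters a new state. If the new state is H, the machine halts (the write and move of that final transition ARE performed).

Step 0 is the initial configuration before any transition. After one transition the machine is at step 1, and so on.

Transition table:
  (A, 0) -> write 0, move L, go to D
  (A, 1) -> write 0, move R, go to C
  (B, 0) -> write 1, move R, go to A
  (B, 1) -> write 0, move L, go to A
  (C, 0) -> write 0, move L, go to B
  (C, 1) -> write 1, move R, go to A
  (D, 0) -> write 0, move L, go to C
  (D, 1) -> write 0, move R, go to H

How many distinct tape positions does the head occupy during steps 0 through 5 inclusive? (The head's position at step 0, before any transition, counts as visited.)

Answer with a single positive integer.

Answer: 4

Derivation:
Step 1: in state A at pos 0, read 0 -> (A,0)->write 0,move L,goto D. Now: state=D, head=-1, tape[-2..1]=0000 (head:  ^)
Step 2: in state D at pos -1, read 0 -> (D,0)->write 0,move L,goto C. Now: state=C, head=-2, tape[-3..1]=00000 (head:  ^)
Step 3: in state C at pos -2, read 0 -> (C,0)->write 0,move L,goto B. Now: state=B, head=-3, tape[-4..1]=000000 (head:  ^)
Step 4: in state B at pos -3, read 0 -> (B,0)->write 1,move R,goto A. Now: state=A, head=-2, tape[-4..1]=010000 (head:   ^)
Step 5: in state A at pos -2, read 0 -> (A,0)->write 0,move L,goto D. Now: state=D, head=-3, tape[-4..1]=010000 (head:  ^)
Head positions at steps 0..5: starting at 0, distinct positions visited = {-3, -2, -1, 0} -> 4 position(s)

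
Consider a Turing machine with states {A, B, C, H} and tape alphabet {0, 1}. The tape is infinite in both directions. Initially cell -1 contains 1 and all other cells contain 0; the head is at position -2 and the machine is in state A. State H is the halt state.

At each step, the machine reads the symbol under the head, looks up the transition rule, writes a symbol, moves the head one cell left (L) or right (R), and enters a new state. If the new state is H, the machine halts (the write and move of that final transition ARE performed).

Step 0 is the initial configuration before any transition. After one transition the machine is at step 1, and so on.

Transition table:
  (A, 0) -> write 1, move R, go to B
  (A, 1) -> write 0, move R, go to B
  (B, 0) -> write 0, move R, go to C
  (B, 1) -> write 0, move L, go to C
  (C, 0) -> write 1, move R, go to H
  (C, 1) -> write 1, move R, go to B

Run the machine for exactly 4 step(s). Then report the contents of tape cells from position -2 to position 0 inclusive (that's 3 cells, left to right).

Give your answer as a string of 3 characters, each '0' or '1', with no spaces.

Step 1: in state A at pos -2, read 0 -> (A,0)->write 1,move R,goto B. Now: state=B, head=-1, tape[-3..0]=0110 (head:   ^)
Step 2: in state B at pos -1, read 1 -> (B,1)->write 0,move L,goto C. Now: state=C, head=-2, tape[-3..0]=0100 (head:  ^)
Step 3: in state C at pos -2, read 1 -> (C,1)->write 1,move R,goto B. Now: state=B, head=-1, tape[-3..0]=0100 (head:   ^)
Step 4: in state B at pos -1, read 0 -> (B,0)->write 0,move R,goto C. Now: state=C, head=0, tape[-3..1]=01000 (head:    ^)

Answer: 100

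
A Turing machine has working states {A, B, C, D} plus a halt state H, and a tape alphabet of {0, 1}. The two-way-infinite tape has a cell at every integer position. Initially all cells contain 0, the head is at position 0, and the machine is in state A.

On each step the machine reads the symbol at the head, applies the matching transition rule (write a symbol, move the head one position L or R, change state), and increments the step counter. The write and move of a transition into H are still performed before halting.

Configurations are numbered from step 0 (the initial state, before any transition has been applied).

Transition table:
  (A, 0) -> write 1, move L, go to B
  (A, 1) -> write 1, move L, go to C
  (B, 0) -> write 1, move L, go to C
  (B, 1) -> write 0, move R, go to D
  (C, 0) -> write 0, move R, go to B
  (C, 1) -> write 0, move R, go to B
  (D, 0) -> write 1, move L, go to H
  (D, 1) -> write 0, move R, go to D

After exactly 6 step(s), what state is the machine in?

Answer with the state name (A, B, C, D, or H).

Step 1: in state A at pos 0, read 0 -> (A,0)->write 1,move L,goto B. Now: state=B, head=-1, tape[-2..1]=0010 (head:  ^)
Step 2: in state B at pos -1, read 0 -> (B,0)->write 1,move L,goto C. Now: state=C, head=-2, tape[-3..1]=00110 (head:  ^)
Step 3: in state C at pos -2, read 0 -> (C,0)->write 0,move R,goto B. Now: state=B, head=-1, tape[-3..1]=00110 (head:   ^)
Step 4: in state B at pos -1, read 1 -> (B,1)->write 0,move R,goto D. Now: state=D, head=0, tape[-3..1]=00010 (head:    ^)
Step 5: in state D at pos 0, read 1 -> (D,1)->write 0,move R,goto D. Now: state=D, head=1, tape[-3..2]=000000 (head:     ^)
Step 6: in state D at pos 1, read 0 -> (D,0)->write 1,move L,goto H. Now: state=H, head=0, tape[-3..2]=000010 (head:    ^)

Answer: H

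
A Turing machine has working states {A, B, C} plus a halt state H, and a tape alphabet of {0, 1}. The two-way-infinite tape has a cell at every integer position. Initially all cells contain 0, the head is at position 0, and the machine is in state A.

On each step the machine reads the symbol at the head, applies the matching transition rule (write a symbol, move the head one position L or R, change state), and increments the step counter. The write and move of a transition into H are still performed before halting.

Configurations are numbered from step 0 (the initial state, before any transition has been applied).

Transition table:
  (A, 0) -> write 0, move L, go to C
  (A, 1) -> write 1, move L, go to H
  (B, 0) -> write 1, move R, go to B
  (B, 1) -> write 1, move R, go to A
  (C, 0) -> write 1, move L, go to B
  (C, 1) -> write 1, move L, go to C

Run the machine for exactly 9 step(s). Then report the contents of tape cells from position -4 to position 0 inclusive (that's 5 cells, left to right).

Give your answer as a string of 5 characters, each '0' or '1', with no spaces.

Answer: 11110

Derivation:
Step 1: in state A at pos 0, read 0 -> (A,0)->write 0,move L,goto C. Now: state=C, head=-1, tape[-2..1]=0000 (head:  ^)
Step 2: in state C at pos -1, read 0 -> (C,0)->write 1,move L,goto B. Now: state=B, head=-2, tape[-3..1]=00100 (head:  ^)
Step 3: in state B at pos -2, read 0 -> (B,0)->write 1,move R,goto B. Now: state=B, head=-1, tape[-3..1]=01100 (head:   ^)
Step 4: in state B at pos -1, read 1 -> (B,1)->write 1,move R,goto A. Now: state=A, head=0, tape[-3..1]=01100 (head:    ^)
Step 5: in state A at pos 0, read 0 -> (A,0)->write 0,move L,goto C. Now: state=C, head=-1, tape[-3..1]=01100 (head:   ^)
Step 6: in state C at pos -1, read 1 -> (C,1)->write 1,move L,goto C. Now: state=C, head=-2, tape[-3..1]=01100 (head:  ^)
Step 7: in state C at pos -2, read 1 -> (C,1)->write 1,move L,goto C. Now: state=C, head=-3, tape[-4..1]=001100 (head:  ^)
Step 8: in state C at pos -3, read 0 -> (C,0)->write 1,move L,goto B. Now: state=B, head=-4, tape[-5..1]=0011100 (head:  ^)
Step 9: in state B at pos -4, read 0 -> (B,0)->write 1,move R,goto B. Now: state=B, head=-3, tape[-5..1]=0111100 (head:   ^)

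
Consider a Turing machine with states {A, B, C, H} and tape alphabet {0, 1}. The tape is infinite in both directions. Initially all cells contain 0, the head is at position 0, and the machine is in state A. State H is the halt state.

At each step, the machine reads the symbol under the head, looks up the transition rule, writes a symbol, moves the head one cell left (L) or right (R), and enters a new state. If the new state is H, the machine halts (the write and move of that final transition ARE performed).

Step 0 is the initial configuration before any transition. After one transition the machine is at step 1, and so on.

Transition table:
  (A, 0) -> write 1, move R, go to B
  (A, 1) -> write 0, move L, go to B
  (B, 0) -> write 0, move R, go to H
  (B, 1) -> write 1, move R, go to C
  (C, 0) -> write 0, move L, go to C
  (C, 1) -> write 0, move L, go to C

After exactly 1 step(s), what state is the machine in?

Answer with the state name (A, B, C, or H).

Answer: B

Derivation:
Step 1: in state A at pos 0, read 0 -> (A,0)->write 1,move R,goto B. Now: state=B, head=1, tape[-1..2]=0100 (head:   ^)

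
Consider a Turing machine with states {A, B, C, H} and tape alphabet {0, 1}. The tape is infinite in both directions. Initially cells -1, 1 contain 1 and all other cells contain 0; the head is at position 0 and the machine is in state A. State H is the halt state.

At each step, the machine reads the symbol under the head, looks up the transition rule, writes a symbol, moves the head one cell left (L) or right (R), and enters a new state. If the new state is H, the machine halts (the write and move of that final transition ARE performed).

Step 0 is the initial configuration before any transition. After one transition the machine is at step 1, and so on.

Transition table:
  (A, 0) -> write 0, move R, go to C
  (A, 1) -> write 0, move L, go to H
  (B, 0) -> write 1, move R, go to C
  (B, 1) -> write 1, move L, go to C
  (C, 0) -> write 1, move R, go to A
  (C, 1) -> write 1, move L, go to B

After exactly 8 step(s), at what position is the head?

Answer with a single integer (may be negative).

Step 1: in state A at pos 0, read 0 -> (A,0)->write 0,move R,goto C. Now: state=C, head=1, tape[-2..2]=01010 (head:    ^)
Step 2: in state C at pos 1, read 1 -> (C,1)->write 1,move L,goto B. Now: state=B, head=0, tape[-2..2]=01010 (head:   ^)
Step 3: in state B at pos 0, read 0 -> (B,0)->write 1,move R,goto C. Now: state=C, head=1, tape[-2..2]=01110 (head:    ^)
Step 4: in state C at pos 1, read 1 -> (C,1)->write 1,move L,goto B. Now: state=B, head=0, tape[-2..2]=01110 (head:   ^)
Step 5: in state B at pos 0, read 1 -> (B,1)->write 1,move L,goto C. Now: state=C, head=-1, tape[-2..2]=01110 (head:  ^)
Step 6: in state C at pos -1, read 1 -> (C,1)->write 1,move L,goto B. Now: state=B, head=-2, tape[-3..2]=001110 (head:  ^)
Step 7: in state B at pos -2, read 0 -> (B,0)->write 1,move R,goto C. Now: state=C, head=-1, tape[-3..2]=011110 (head:   ^)
Step 8: in state C at pos -1, read 1 -> (C,1)->write 1,move L,goto B. Now: state=B, head=-2, tape[-3..2]=011110 (head:  ^)

Answer: -2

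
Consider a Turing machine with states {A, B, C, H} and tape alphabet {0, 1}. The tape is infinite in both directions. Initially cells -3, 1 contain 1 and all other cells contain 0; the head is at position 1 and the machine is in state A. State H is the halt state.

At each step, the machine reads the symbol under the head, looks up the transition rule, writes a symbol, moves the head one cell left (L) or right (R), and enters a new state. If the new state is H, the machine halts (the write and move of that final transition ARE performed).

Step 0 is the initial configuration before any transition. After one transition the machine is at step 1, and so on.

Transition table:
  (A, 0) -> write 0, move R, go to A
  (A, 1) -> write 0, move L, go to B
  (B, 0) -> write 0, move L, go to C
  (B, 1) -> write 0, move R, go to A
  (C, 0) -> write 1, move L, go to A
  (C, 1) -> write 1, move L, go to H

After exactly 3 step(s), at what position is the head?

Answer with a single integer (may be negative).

Step 1: in state A at pos 1, read 1 -> (A,1)->write 0,move L,goto B. Now: state=B, head=0, tape[-4..2]=0100000 (head:     ^)
Step 2: in state B at pos 0, read 0 -> (B,0)->write 0,move L,goto C. Now: state=C, head=-1, tape[-4..2]=0100000 (head:    ^)
Step 3: in state C at pos -1, read 0 -> (C,0)->write 1,move L,goto A. Now: state=A, head=-2, tape[-4..2]=0101000 (head:   ^)

Answer: -2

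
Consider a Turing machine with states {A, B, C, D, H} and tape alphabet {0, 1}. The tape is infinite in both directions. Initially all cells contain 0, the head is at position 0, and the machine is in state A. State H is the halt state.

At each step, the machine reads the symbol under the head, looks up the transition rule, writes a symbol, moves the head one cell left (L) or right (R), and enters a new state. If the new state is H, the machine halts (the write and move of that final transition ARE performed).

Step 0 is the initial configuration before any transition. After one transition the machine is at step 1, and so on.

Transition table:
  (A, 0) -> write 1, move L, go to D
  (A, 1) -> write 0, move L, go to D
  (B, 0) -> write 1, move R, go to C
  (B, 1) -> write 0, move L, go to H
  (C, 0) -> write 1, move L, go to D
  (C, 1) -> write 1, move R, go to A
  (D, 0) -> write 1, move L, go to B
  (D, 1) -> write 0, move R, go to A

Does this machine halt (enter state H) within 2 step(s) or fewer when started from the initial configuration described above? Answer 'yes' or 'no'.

Answer: no

Derivation:
Step 1: in state A at pos 0, read 0 -> (A,0)->write 1,move L,goto D. Now: state=D, head=-1, tape[-2..1]=0010 (head:  ^)
Step 2: in state D at pos -1, read 0 -> (D,0)->write 1,move L,goto B. Now: state=B, head=-2, tape[-3..1]=00110 (head:  ^)
After 2 step(s): state = B (not H) -> not halted within 2 -> no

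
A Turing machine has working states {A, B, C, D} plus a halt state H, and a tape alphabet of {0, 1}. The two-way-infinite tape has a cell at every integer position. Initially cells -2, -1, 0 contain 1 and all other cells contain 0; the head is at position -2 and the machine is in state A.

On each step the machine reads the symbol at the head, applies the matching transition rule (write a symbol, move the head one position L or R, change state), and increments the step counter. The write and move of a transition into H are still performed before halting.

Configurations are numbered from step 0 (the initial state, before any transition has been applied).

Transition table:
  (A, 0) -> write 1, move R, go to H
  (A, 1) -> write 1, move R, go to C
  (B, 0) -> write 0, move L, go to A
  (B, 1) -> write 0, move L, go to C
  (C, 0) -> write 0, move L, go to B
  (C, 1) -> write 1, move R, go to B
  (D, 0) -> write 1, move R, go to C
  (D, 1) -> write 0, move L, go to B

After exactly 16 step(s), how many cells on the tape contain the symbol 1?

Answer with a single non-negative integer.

Answer: 1

Derivation:
Step 1: in state A at pos -2, read 1 -> (A,1)->write 1,move R,goto C. Now: state=C, head=-1, tape[-3..1]=01110 (head:   ^)
Step 2: in state C at pos -1, read 1 -> (C,1)->write 1,move R,goto B. Now: state=B, head=0, tape[-3..1]=01110 (head:    ^)
Step 3: in state B at pos 0, read 1 -> (B,1)->write 0,move L,goto C. Now: state=C, head=-1, tape[-3..1]=01100 (head:   ^)
Step 4: in state C at pos -1, read 1 -> (C,1)->write 1,move R,goto B. Now: state=B, head=0, tape[-3..1]=01100 (head:    ^)
Step 5: in state B at pos 0, read 0 -> (B,0)->write 0,move L,goto A. Now: state=A, head=-1, tape[-3..1]=01100 (head:   ^)
Step 6: in state A at pos -1, read 1 -> (A,1)->write 1,move R,goto C. Now: state=C, head=0, tape[-3..1]=01100 (head:    ^)
Step 7: in state C at pos 0, read 0 -> (C,0)->write 0,move L,goto B. Now: state=B, head=-1, tape[-3..1]=01100 (head:   ^)
Step 8: in state B at pos -1, read 1 -> (B,1)->write 0,move L,goto C. Now: state=C, head=-2, tape[-3..1]=01000 (head:  ^)
Step 9: in state C at pos -2, read 1 -> (C,1)->write 1,move R,goto B. Now: state=B, head=-1, tape[-3..1]=01000 (head:   ^)
Step 10: in state B at pos -1, read 0 -> (B,0)->write 0,move L,goto A. Now: state=A, head=-2, tape[-3..1]=01000 (head:  ^)
Step 11: in state A at pos -2, read 1 -> (A,1)->write 1,move R,goto C. Now: state=C, head=-1, tape[-3..1]=01000 (head:   ^)
Step 12: in state C at pos -1, read 0 -> (C,0)->write 0,move L,goto B. Now: state=B, head=-2, tape[-3..1]=01000 (head:  ^)
Step 13: in state B at pos -2, read 1 -> (B,1)->write 0,move L,goto C. Now: state=C, head=-3, tape[-4..1]=000000 (head:  ^)
Step 14: in state C at pos -3, read 0 -> (C,0)->write 0,move L,goto B. Now: state=B, head=-4, tape[-5..1]=0000000 (head:  ^)
Step 15: in state B at pos -4, read 0 -> (B,0)->write 0,move L,goto A. Now: state=A, head=-5, tape[-6..1]=00000000 (head:  ^)
Step 16: in state A at pos -5, read 0 -> (A,0)->write 1,move R,goto H. Now: state=H, head=-4, tape[-6..1]=01000000 (head:   ^)
Cells containing 1 after step 16: {-5} -> 1 cell(s)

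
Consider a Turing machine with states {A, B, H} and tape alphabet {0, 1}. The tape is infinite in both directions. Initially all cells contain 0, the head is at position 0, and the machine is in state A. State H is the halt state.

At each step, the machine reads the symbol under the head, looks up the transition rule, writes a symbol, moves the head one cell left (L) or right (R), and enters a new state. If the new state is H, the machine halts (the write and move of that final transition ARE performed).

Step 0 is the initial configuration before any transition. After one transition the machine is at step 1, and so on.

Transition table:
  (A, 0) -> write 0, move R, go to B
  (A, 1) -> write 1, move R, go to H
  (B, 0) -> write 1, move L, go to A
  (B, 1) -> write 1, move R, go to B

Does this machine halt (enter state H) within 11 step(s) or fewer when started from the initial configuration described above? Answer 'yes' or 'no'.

Step 1: in state A at pos 0, read 0 -> (A,0)->write 0,move R,goto B. Now: state=B, head=1, tape[-1..2]=0000 (head:   ^)
Step 2: in state B at pos 1, read 0 -> (B,0)->write 1,move L,goto A. Now: state=A, head=0, tape[-1..2]=0010 (head:  ^)
Step 3: in state A at pos 0, read 0 -> (A,0)->write 0,move R,goto B. Now: state=B, head=1, tape[-1..2]=0010 (head:   ^)
Step 4: in state B at pos 1, read 1 -> (B,1)->write 1,move R,goto B. Now: state=B, head=2, tape[-1..3]=00100 (head:    ^)
Step 5: in state B at pos 2, read 0 -> (B,0)->write 1,move L,goto A. Now: state=A, head=1, tape[-1..3]=00110 (head:   ^)
Step 6: in state A at pos 1, read 1 -> (A,1)->write 1,move R,goto H. Now: state=H, head=2, tape[-1..3]=00110 (head:    ^)
State H reached at step 6; 6 <= 11 -> yes

Answer: yes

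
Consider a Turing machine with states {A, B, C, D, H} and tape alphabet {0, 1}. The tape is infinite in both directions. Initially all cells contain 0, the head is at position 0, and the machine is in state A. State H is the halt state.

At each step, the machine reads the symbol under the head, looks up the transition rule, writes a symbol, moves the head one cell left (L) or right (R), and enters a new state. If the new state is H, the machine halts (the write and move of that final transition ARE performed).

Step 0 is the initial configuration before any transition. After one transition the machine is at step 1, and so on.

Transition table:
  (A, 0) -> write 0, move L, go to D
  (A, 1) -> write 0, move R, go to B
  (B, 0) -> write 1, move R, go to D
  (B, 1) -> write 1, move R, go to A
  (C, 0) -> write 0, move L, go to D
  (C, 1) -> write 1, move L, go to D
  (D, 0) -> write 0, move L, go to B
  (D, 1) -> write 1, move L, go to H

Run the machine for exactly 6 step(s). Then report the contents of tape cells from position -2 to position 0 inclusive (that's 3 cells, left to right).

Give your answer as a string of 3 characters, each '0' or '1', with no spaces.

Answer: 100

Derivation:
Step 1: in state A at pos 0, read 0 -> (A,0)->write 0,move L,goto D. Now: state=D, head=-1, tape[-2..1]=0000 (head:  ^)
Step 2: in state D at pos -1, read 0 -> (D,0)->write 0,move L,goto B. Now: state=B, head=-2, tape[-3..1]=00000 (head:  ^)
Step 3: in state B at pos -2, read 0 -> (B,0)->write 1,move R,goto D. Now: state=D, head=-1, tape[-3..1]=01000 (head:   ^)
Step 4: in state D at pos -1, read 0 -> (D,0)->write 0,move L,goto B. Now: state=B, head=-2, tape[-3..1]=01000 (head:  ^)
Step 5: in state B at pos -2, read 1 -> (B,1)->write 1,move R,goto A. Now: state=A, head=-1, tape[-3..1]=01000 (head:   ^)
Step 6: in state A at pos -1, read 0 -> (A,0)->write 0,move L,goto D. Now: state=D, head=-2, tape[-3..1]=01000 (head:  ^)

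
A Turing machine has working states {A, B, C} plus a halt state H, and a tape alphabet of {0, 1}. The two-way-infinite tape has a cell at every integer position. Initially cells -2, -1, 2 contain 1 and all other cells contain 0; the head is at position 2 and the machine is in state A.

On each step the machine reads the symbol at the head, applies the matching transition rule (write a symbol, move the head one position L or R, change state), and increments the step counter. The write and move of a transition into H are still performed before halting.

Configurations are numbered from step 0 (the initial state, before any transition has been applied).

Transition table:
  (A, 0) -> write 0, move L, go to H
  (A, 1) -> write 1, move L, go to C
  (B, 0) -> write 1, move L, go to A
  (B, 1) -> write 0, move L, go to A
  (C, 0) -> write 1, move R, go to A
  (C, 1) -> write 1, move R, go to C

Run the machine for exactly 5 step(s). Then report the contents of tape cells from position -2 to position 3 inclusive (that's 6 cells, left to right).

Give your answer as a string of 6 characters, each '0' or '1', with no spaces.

Step 1: in state A at pos 2, read 1 -> (A,1)->write 1,move L,goto C. Now: state=C, head=1, tape[-3..3]=0110010 (head:     ^)
Step 2: in state C at pos 1, read 0 -> (C,0)->write 1,move R,goto A. Now: state=A, head=2, tape[-3..3]=0110110 (head:      ^)
Step 3: in state A at pos 2, read 1 -> (A,1)->write 1,move L,goto C. Now: state=C, head=1, tape[-3..3]=0110110 (head:     ^)
Step 4: in state C at pos 1, read 1 -> (C,1)->write 1,move R,goto C. Now: state=C, head=2, tape[-3..3]=0110110 (head:      ^)
Step 5: in state C at pos 2, read 1 -> (C,1)->write 1,move R,goto C. Now: state=C, head=3, tape[-3..4]=01101100 (head:       ^)

Answer: 110110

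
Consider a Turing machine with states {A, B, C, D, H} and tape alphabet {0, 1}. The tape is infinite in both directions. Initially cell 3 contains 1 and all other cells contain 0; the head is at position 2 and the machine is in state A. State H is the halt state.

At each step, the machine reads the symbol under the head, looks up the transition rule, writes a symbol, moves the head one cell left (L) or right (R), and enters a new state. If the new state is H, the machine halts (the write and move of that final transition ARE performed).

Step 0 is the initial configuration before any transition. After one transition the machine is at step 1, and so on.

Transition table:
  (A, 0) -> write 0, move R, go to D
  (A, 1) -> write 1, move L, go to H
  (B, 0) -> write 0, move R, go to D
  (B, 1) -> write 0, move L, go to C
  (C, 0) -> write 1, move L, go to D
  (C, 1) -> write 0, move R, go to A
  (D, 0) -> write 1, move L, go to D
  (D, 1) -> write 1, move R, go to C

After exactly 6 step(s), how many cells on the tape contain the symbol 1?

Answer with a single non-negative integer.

Answer: 1

Derivation:
Step 1: in state A at pos 2, read 0 -> (A,0)->write 0,move R,goto D. Now: state=D, head=3, tape[1..4]=0010 (head:   ^)
Step 2: in state D at pos 3, read 1 -> (D,1)->write 1,move R,goto C. Now: state=C, head=4, tape[1..5]=00100 (head:    ^)
Step 3: in state C at pos 4, read 0 -> (C,0)->write 1,move L,goto D. Now: state=D, head=3, tape[1..5]=00110 (head:   ^)
Step 4: in state D at pos 3, read 1 -> (D,1)->write 1,move R,goto C. Now: state=C, head=4, tape[1..5]=00110 (head:    ^)
Step 5: in state C at pos 4, read 1 -> (C,1)->write 0,move R,goto A. Now: state=A, head=5, tape[1..6]=001000 (head:     ^)
Step 6: in state A at pos 5, read 0 -> (A,0)->write 0,move R,goto D. Now: state=D, head=6, tape[1..7]=0010000 (head:      ^)
Cells containing 1 after step 6: {3} -> 1 cell(s)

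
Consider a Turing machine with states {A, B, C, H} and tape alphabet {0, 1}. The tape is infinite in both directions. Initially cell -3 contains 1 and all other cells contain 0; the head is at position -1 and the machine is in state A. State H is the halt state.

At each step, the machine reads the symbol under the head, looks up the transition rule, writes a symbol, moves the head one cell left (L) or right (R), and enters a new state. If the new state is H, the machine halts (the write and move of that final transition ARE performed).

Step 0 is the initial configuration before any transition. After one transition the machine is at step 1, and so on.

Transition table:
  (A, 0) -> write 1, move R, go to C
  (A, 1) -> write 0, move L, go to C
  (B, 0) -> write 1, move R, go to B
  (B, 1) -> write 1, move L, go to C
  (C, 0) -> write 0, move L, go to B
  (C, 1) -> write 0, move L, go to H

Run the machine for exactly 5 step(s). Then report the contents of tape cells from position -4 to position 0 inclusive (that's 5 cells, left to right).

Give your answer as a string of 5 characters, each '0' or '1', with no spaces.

Step 1: in state A at pos -1, read 0 -> (A,0)->write 1,move R,goto C. Now: state=C, head=0, tape[-4..1]=010100 (head:     ^)
Step 2: in state C at pos 0, read 0 -> (C,0)->write 0,move L,goto B. Now: state=B, head=-1, tape[-4..1]=010100 (head:    ^)
Step 3: in state B at pos -1, read 1 -> (B,1)->write 1,move L,goto C. Now: state=C, head=-2, tape[-4..1]=010100 (head:   ^)
Step 4: in state C at pos -2, read 0 -> (C,0)->write 0,move L,goto B. Now: state=B, head=-3, tape[-4..1]=010100 (head:  ^)
Step 5: in state B at pos -3, read 1 -> (B,1)->write 1,move L,goto C. Now: state=C, head=-4, tape[-5..1]=0010100 (head:  ^)

Answer: 01010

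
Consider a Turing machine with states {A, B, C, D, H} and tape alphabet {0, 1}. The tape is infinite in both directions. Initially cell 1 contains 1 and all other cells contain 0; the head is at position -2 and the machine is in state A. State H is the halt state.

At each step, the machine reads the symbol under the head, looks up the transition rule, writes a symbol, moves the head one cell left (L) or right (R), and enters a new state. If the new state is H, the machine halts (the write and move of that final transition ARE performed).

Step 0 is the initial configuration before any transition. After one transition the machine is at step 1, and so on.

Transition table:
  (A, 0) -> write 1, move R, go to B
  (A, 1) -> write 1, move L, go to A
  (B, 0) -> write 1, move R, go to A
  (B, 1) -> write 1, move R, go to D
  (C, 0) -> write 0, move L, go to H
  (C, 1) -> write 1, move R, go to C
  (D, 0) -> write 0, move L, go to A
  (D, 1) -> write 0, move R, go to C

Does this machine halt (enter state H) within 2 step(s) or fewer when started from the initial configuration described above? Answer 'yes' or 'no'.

Step 1: in state A at pos -2, read 0 -> (A,0)->write 1,move R,goto B. Now: state=B, head=-1, tape[-3..2]=010010 (head:   ^)
Step 2: in state B at pos -1, read 0 -> (B,0)->write 1,move R,goto A. Now: state=A, head=0, tape[-3..2]=011010 (head:    ^)
After 2 step(s): state = A (not H) -> not halted within 2 -> no

Answer: no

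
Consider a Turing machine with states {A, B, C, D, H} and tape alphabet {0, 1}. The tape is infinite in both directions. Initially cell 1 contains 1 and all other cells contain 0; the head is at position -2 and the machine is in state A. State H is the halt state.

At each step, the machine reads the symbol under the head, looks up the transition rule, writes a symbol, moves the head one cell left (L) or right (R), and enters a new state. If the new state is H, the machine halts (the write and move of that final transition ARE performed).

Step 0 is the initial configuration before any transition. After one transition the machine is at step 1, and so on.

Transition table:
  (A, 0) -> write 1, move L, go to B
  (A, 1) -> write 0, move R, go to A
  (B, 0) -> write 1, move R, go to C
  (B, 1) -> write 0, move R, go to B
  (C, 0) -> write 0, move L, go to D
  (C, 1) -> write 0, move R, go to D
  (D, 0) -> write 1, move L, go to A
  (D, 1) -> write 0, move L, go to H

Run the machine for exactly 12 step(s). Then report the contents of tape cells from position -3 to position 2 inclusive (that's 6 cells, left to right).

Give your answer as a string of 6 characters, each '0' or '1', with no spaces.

Step 1: in state A at pos -2, read 0 -> (A,0)->write 1,move L,goto B. Now: state=B, head=-3, tape[-4..2]=0010010 (head:  ^)
Step 2: in state B at pos -3, read 0 -> (B,0)->write 1,move R,goto C. Now: state=C, head=-2, tape[-4..2]=0110010 (head:   ^)
Step 3: in state C at pos -2, read 1 -> (C,1)->write 0,move R,goto D. Now: state=D, head=-1, tape[-4..2]=0100010 (head:    ^)
Step 4: in state D at pos -1, read 0 -> (D,0)->write 1,move L,goto A. Now: state=A, head=-2, tape[-4..2]=0101010 (head:   ^)
Step 5: in state A at pos -2, read 0 -> (A,0)->write 1,move L,goto B. Now: state=B, head=-3, tape[-4..2]=0111010 (head:  ^)
Step 6: in state B at pos -3, read 1 -> (B,1)->write 0,move R,goto B. Now: state=B, head=-2, tape[-4..2]=0011010 (head:   ^)
Step 7: in state B at pos -2, read 1 -> (B,1)->write 0,move R,goto B. Now: state=B, head=-1, tape[-4..2]=0001010 (head:    ^)
Step 8: in state B at pos -1, read 1 -> (B,1)->write 0,move R,goto B. Now: state=B, head=0, tape[-4..2]=0000010 (head:     ^)
Step 9: in state B at pos 0, read 0 -> (B,0)->write 1,move R,goto C. Now: state=C, head=1, tape[-4..2]=0000110 (head:      ^)
Step 10: in state C at pos 1, read 1 -> (C,1)->write 0,move R,goto D. Now: state=D, head=2, tape[-4..3]=00001000 (head:       ^)
Step 11: in state D at pos 2, read 0 -> (D,0)->write 1,move L,goto A. Now: state=A, head=1, tape[-4..3]=00001010 (head:      ^)
Step 12: in state A at pos 1, read 0 -> (A,0)->write 1,move L,goto B. Now: state=B, head=0, tape[-4..3]=00001110 (head:     ^)

Answer: 000111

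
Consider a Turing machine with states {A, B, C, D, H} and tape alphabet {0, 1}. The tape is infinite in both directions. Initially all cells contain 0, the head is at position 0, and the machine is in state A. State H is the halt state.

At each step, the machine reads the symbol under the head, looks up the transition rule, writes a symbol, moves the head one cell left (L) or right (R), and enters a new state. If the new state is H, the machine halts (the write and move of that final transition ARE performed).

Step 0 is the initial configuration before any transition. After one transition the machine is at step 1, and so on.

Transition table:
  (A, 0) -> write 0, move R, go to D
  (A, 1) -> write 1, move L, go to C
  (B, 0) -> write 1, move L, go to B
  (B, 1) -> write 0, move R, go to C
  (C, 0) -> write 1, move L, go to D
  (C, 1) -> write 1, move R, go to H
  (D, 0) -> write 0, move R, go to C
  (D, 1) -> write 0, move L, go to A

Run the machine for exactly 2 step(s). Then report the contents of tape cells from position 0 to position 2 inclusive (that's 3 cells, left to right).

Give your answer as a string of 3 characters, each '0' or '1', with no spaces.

Answer: 000

Derivation:
Step 1: in state A at pos 0, read 0 -> (A,0)->write 0,move R,goto D. Now: state=D, head=1, tape[-1..2]=0000 (head:   ^)
Step 2: in state D at pos 1, read 0 -> (D,0)->write 0,move R,goto C. Now: state=C, head=2, tape[-1..3]=00000 (head:    ^)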